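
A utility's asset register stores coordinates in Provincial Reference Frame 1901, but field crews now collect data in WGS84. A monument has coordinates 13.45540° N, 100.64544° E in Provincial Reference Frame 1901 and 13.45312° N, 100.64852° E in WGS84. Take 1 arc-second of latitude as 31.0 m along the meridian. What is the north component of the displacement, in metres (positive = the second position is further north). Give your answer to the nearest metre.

Δφ = 13.45312° − 13.45540° = -0.00228°; Δλ = 100.64852° − 100.64544° = +0.00308°.
1° of latitude = 3600 × 31.00 = 111600 m.
ΔN = Δφ × 111600 = -254.4 m; ΔE = Δλ × 111600 × cos(13.45540°) = +0.00308 × 111600 × 0.972551 = 334.3 m.

ΔN = -254 m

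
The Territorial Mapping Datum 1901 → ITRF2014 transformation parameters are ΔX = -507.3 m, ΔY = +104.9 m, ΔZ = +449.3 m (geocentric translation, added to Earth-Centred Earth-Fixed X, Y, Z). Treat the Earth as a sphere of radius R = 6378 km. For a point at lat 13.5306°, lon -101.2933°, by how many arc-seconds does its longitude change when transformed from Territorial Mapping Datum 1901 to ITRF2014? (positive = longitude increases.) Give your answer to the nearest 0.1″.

Δλ = -17.2″

sin φ = 0.233965, cos φ = 0.972245, sin λ = -0.980638, cos λ = -0.195831.
East component: ΔE = −sin λ·ΔX + cos λ·ΔY = −(-0.980638)(-507.3) + (-0.195831)(104.9) = -518.02 m.
1° of latitude spans πR/180 = 111317 m; at latitude φ, 1° of longitude spans that × cos φ = 108227.5 m, so Δλ = -518.02 / 108227.5 × 3600 = -17.231″.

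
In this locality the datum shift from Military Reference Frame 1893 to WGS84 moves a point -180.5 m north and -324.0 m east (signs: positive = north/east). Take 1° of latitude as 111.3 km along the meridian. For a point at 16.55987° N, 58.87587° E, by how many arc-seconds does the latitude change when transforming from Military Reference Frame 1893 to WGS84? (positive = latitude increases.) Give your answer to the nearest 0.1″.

Δφ = -5.8″

1° of latitude = 111.3 km, so Δφ = -180.5 / 111300 = -0.0016217° = -5.838″.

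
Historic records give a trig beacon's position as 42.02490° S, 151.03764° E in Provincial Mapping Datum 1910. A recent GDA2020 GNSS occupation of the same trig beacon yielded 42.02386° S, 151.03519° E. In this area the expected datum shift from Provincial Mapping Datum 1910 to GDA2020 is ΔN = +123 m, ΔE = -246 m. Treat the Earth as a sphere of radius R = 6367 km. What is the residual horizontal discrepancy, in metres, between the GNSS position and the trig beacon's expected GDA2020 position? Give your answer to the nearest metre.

44 m

Observed coordinate differences: Δφ = +0.00104°, Δλ = -0.00245°.
Converting to metres (1° lat = 111125 m, cos φ = 0.742854): observed ΔN = 115.6 m, observed ΔE = -202.2 m.
Subtracting the expected shift leaves a residual of 115.6 − (123) = -7.4 m north and -202.2 − (-246) = 43.8 m east.
Residual distance = √((-7.4)² + 43.8²) = 44.4 m.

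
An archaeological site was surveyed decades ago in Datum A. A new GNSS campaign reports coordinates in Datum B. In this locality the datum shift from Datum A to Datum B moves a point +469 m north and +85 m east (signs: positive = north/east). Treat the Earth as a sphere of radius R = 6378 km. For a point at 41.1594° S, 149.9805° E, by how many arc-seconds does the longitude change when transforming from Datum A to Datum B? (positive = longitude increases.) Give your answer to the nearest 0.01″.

At latitude -41.1594°, cos φ = 0.752881.
One radian of longitude at latitude φ spans R cos φ, so Δλ = ΔE / (R cos φ) = 85.0 / (6378000 × 0.752881) = 1.7701e-05 rad = 3.651″.

Δλ = 3.65″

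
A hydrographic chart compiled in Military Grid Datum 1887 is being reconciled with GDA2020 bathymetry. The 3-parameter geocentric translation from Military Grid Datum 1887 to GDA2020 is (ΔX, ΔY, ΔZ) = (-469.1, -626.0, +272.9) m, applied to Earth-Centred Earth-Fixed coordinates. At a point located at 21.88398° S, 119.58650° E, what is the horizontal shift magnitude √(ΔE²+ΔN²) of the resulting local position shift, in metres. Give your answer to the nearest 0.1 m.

The local east axis at (φ, λ) is (−sin λ, cos λ, 0), so ΔE = −sin(119.58650°)·(-469.1) + cos(119.58650°)·(-626.0) = 717.01 m.
The local north axis is (−sin φ cos λ, −sin φ sin λ, cos φ), giving ΔN = 86.328 − 202.905 + 253.235 = 136.66 m.
Horizontal magnitude = √(ΔE² + ΔN²) = √(717.01² + 136.66²) = 729.92 m.

729.9 m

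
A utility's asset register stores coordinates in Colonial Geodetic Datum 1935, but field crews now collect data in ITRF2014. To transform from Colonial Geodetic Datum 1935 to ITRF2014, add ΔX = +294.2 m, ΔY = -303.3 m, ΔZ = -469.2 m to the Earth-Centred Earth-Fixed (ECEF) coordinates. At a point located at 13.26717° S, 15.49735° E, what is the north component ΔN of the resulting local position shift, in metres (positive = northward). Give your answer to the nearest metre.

ΔN = -410 m

The local north axis is (−sin φ cos λ, −sin φ sin λ, cos φ), giving ΔN = 65.062 − 18.598 − 456.677 = -410.21 m.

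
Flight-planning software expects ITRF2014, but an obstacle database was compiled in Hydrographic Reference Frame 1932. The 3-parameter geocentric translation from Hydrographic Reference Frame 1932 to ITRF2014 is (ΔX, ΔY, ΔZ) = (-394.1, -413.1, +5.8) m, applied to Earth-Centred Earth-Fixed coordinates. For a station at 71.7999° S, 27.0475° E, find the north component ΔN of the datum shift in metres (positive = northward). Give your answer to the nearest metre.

At φ = -71.7999°, λ = 27.0475°: sin φ = -0.949972, cos φ = 0.312337, sin λ = 0.454729, cos λ = 0.890630.
ΔN = −sin φ cos λ·ΔX − sin φ sin λ·ΔY + cos φ·ΔZ = −(-0.949972)(0.890630)(-394.1) − (-0.949972)(0.454729)(-413.1) + (0.312337)(5.8) = -510.08 m.

ΔN = -510 m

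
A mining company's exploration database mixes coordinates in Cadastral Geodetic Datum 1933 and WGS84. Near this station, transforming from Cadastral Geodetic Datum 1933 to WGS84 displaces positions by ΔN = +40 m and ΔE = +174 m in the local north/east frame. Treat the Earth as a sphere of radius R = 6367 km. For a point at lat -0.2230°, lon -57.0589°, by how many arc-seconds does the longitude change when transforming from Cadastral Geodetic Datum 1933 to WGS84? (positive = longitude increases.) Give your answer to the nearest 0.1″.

Δλ = 5.6″

At latitude -0.2230°, cos φ = 0.999992.
One radian of longitude at latitude φ spans R cos φ, so Δλ = ΔE / (R cos φ) = 174.0 / (6367000 × 0.999992) = 2.7329e-05 rad = 5.637″.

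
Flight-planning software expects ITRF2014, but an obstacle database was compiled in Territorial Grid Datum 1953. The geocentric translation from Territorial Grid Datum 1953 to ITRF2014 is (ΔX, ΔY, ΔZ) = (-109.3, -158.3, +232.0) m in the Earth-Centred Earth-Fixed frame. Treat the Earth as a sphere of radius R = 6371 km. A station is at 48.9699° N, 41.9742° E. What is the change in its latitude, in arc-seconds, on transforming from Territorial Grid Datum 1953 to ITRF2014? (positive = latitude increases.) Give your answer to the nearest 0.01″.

sin φ = 0.754365, cos φ = 0.656455, sin λ = 0.668796, cos λ = 0.743446.
North component: ΔN = −sin φ cos λ·ΔX − sin φ sin λ·ΔY + cos φ·ΔZ = −(0.754365)(0.743446)(-109.3) − (0.754365)(0.668796)(-158.3) + (0.656455)(232.0) = 293.46 m.
1° of latitude spans πR/180 = 111195 m, so Δφ = 293.46 / 111195 × 3600 = 9.501″.

Δφ = 9.50″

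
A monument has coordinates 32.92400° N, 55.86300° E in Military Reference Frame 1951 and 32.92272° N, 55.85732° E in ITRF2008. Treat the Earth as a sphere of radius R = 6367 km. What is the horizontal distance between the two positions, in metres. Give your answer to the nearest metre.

549 m

Δφ = 32.92272° − 32.92400° = -0.00128°; Δλ = 55.85732° − 55.86300° = -0.00568°.
1° along a meridian = πR/180 = 111125 m.
ΔN = Δφ × 111125 = -142.2 m; ΔE = Δλ × 111125 × cos(32.92400°) = -0.00568 × 111125 × 0.839392 = -529.8 m.
Distance = √(ΔE² + ΔN²) = √((-529.8)² + (-142.2)²) = 548.6 m.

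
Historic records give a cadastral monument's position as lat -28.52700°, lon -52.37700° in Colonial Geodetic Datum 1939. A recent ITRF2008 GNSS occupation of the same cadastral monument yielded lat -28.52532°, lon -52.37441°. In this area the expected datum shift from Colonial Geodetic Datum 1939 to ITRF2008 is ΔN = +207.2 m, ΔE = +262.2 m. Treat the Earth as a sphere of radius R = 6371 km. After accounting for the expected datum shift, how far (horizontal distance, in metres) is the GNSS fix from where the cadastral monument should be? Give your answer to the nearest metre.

Observed coordinate differences: Δφ = +0.00168°, Δλ = +0.00259°.
Converting to metres (1° lat = 111195 m, cos φ = 0.878592): observed ΔN = 186.8 m, observed ΔE = 253.0 m.
Subtracting the expected shift leaves a residual of 186.8 − (207.2) = -20.4 m north and 253.0 − (262.2) = -9.2 m east.
Residual distance = √((-20.4)² + (-9.2)²) = 22.4 m.

22 m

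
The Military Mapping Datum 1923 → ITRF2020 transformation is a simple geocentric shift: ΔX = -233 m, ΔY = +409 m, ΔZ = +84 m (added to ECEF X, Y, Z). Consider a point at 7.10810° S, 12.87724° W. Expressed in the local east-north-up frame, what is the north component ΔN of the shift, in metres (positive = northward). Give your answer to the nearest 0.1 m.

At φ = -7.10810°, λ = -12.87724°: sin φ = -0.123742, cos φ = 0.992314, sin λ = -0.222863, cos λ = 0.974850.
ΔN = −sin φ cos λ·ΔX − sin φ sin λ·ΔY + cos φ·ΔZ = −(-0.123742)(0.974850)(-233) − (-0.123742)(-0.222863)(409) + (0.992314)(84) = 43.97 m.

ΔN = 44.0 m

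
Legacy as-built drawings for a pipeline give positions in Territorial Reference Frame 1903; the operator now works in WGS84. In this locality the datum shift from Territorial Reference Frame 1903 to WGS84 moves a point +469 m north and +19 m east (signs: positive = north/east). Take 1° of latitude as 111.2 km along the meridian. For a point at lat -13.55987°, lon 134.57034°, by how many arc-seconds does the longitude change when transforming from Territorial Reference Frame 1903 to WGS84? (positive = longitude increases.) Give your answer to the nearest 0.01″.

At latitude -13.55987°, cos φ = 0.972125.
1° of longitude at this latitude = 111.2 × cos φ = 108.10 km, so Δλ = 19.0 / 108100.4 = 0.0001758° = 0.633″.

Δλ = 0.63″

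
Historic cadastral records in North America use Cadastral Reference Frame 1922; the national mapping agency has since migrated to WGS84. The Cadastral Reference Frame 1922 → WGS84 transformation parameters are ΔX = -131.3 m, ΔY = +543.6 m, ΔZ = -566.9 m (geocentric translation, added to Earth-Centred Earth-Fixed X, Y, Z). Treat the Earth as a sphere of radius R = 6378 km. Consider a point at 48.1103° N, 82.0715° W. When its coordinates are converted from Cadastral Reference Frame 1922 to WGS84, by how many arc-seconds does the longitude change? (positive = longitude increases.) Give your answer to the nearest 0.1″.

sin φ = 0.744432, cos φ = 0.667699, sin λ = -0.990441, cos λ = 0.137937.
East component: ΔE = −sin λ·ΔX + cos λ·ΔY = −(-0.990441)(-131.3) + (0.137937)(543.6) = -55.06 m.
1° of latitude spans πR/180 = 111317 m; at latitude φ, 1° of longitude spans that × cos φ = 74326.3 m, so Δλ = -55.06 / 74326.3 × 3600 = -2.667″.

Δλ = -2.7″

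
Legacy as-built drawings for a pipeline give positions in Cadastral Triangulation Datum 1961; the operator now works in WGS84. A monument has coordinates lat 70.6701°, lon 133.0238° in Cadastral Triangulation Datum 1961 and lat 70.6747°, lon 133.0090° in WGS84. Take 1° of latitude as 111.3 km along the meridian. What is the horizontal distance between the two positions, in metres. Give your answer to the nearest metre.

Δφ = 70.6747° − 70.6701° = +0.0046°; Δλ = 133.0090° − 133.0238° = -0.0148°.
ΔN = Δφ × 111300 = 512.0 m; ΔE = Δλ × 111300 × cos(70.6701°) = -0.0148 × 111300 × 0.331007 = -545.2 m.
Distance = √(ΔE² + ΔN²) = √((-545.2)² + 512.0²) = 747.9 m.

748 m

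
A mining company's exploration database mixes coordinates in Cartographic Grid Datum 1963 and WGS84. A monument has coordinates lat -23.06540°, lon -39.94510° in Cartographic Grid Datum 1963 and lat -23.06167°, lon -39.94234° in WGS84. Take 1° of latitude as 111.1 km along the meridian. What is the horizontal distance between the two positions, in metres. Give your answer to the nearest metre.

501 m

Δφ = -23.06167° − -23.06540° = +0.00373°; Δλ = -39.94234° − -39.94510° = +0.00276°.
ΔN = Δφ × 111100 = 414.4 m; ΔE = Δλ × 111100 × cos(-23.06540°) = +0.00276 × 111100 × 0.920058 = 282.1 m.
Distance = √(ΔE² + ΔN²) = √(282.1² + 414.4²) = 501.3 m.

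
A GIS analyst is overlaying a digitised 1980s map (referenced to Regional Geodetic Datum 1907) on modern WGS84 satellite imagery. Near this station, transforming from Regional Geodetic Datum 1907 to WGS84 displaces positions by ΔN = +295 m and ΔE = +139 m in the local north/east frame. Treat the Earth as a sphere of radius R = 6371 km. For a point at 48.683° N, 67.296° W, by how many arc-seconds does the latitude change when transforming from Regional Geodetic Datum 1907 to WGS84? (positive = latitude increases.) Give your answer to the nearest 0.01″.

On a sphere of radius R, 1 rad of latitude = R, so Δφ = ΔN / R = 295.0 / 6371000 = 4.6304e-05 rad = 9.551″.

Δφ = 9.55″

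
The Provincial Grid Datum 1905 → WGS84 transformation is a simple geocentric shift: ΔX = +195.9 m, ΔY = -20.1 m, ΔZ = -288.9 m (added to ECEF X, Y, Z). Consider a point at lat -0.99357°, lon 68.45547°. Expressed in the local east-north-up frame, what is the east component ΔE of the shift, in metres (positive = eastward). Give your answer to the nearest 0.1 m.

At φ = -0.99357°, λ = 68.45547°: sin φ = -0.017340, cos φ = 0.999850, sin λ = 0.930132, cos λ = 0.367224.
ΔE = −sin λ·ΔX + cos λ·ΔY = −(0.930132)·(195.9) + (0.367224)·(-20.1) = -189.59 m.

ΔE = -189.6 m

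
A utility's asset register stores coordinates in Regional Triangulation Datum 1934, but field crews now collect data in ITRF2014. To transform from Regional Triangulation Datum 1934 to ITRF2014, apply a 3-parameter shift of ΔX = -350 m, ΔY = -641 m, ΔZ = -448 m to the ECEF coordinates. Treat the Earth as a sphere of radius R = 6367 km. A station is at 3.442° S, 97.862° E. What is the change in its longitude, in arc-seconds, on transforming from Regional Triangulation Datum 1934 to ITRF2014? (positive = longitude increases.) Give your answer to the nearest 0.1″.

sin φ = -0.060038, cos φ = 0.998196, sin λ = 0.990600, cos λ = -0.136788.
East component: ΔE = −sin λ·ΔX + cos λ·ΔY = −(0.990600)(-350) + (-0.136788)(-641) = 434.39 m.
1° of latitude spans πR/180 = 111125 m; at latitude φ, 1° of longitude spans that × cos φ = 110924.7 m, so Δλ = 434.39 / 110924.7 × 3600 = 14.098″.

Δλ = 14.1″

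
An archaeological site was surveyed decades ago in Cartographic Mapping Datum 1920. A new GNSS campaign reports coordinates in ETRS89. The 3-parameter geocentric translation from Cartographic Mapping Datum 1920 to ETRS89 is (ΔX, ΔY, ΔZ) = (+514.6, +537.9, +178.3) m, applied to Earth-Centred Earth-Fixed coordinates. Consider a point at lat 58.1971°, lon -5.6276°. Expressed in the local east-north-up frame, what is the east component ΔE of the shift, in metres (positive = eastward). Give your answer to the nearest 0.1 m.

ΔE = 585.8 m

At φ = 58.1971°, λ = -5.6276°: sin φ = 0.849866, cos φ = 0.526999, sin λ = -0.098062, cos λ = 0.995180.
ΔE = −sin λ·ΔX + cos λ·ΔY = −(-0.098062)·(514.6) + (0.995180)·(537.9) = 585.77 m.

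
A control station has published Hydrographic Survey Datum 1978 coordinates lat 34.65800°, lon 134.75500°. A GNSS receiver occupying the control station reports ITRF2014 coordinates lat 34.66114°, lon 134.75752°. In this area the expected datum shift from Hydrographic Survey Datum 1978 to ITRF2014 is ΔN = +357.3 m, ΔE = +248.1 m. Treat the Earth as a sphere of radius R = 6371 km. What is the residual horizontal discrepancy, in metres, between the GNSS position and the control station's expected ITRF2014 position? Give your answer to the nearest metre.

19 m

Observed coordinate differences: Δφ = +0.00314°, Δλ = +0.00252°.
Converting to metres (1° lat = 111195 m, cos φ = 0.822561): observed ΔN = 349.2 m, observed ΔE = 230.5 m.
Subtracting the expected shift leaves a residual of 349.2 − (357.3) = -8.1 m north and 230.5 − (248.1) = -17.6 m east.
Residual distance = √((-8.1)² + (-17.6)²) = 19.4 m.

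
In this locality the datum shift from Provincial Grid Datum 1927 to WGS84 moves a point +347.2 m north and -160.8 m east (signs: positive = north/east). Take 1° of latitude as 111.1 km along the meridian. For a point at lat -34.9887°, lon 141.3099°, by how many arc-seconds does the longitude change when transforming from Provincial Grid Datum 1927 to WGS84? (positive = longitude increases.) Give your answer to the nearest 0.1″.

At latitude -34.9887°, cos φ = 0.819265.
1° of longitude at this latitude = 111.1 × cos φ = 91.02 km, so Δλ = -160.8 / 91020.4 = -0.0017666° = -6.360″.

Δλ = -6.4″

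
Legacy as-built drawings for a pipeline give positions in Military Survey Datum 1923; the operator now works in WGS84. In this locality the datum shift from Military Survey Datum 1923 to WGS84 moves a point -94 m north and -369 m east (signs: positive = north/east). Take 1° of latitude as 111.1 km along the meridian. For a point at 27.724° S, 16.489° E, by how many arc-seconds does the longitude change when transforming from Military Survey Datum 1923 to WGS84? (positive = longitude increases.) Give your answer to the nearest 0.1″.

Δλ = -13.5″

At latitude -27.724°, cos φ = 0.885199.
1° of longitude at this latitude = 111.1 × cos φ = 98.35 km, so Δλ = -369.0 / 98345.6 = -0.0037521° = -13.507″.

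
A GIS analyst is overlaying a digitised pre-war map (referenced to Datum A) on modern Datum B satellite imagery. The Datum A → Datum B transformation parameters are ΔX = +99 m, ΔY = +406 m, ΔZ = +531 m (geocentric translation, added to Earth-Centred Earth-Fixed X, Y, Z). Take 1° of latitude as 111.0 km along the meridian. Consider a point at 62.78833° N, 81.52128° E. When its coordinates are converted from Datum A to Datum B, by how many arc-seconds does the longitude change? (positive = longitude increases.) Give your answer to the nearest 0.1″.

sin φ = 0.889323, cos φ = 0.457279, sin λ = 0.989071, cos λ = 0.147442.
East component: ΔE = −sin λ·ΔX + cos λ·ΔY = −(0.989071)(99) + (0.147442)(406) = -38.06 m.
1° of latitude spans 111000 m; at latitude φ, 1° of longitude spans that × cos φ = 50758.0 m, so Δλ = -38.06 / 50758.0 × 3600 = -2.699″.

Δλ = -2.7″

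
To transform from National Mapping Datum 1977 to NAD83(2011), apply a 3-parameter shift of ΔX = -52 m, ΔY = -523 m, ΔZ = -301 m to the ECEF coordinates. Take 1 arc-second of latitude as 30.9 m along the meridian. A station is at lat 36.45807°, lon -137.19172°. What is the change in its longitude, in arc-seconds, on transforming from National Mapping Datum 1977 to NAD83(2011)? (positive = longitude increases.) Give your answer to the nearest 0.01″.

Δλ = 14.02″

sin φ = 0.594234, cos φ = 0.804292, sin λ = -0.679547, cos λ = -0.733632.
East component: ΔE = −sin λ·ΔX + cos λ·ΔY = −(-0.679547)(-52) + (-0.733632)(-523) = 348.35 m.
1° of latitude spans 3600 × 30.90 = 111240 m; at latitude φ, 1° of longitude spans that × cos φ = 89469.4 m, so Δλ = 348.35 / 89469.4 × 3600 = 14.017″.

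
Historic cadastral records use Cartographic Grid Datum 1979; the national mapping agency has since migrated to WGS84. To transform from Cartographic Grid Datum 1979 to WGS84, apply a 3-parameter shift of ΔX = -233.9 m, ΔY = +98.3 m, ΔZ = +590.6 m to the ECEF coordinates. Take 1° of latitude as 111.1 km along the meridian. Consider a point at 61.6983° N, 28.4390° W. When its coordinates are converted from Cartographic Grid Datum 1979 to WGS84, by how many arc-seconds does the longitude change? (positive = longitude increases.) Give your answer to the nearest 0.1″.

sin φ = 0.880463, cos φ = 0.474114, sin λ = -0.476223, cos λ = 0.879325.
East component: ΔE = −sin λ·ΔX + cos λ·ΔY = −(-0.476223)(-233.9) + (0.879325)(98.3) = -24.95 m.
1° of latitude spans 111100 m; at latitude φ, 1° of longitude spans that × cos φ = 52674.1 m, so Δλ = -24.95 / 52674.1 × 3600 = -1.705″.

Δλ = -1.7″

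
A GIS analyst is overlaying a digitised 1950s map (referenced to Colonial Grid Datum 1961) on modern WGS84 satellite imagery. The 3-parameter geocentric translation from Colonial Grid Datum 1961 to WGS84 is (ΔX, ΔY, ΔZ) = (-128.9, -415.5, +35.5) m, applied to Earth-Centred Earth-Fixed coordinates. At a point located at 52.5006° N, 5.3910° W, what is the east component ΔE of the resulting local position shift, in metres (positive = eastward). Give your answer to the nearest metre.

At φ = 52.5006°, λ = -5.3910°: sin φ = 0.793360, cos φ = 0.608753, sin λ = -0.093952, cos λ = 0.995577.
ΔE = −sin λ·ΔX + cos λ·ΔY = −(-0.093952)·(-128.9) + (0.995577)·(-415.5) = -425.77 m.

ΔE = -426 m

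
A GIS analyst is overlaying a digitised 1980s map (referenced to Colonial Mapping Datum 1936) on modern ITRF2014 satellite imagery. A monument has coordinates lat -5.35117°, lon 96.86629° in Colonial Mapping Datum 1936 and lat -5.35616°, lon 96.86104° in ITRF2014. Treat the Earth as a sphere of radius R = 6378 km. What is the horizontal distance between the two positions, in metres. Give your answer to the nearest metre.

804 m

Δφ = -5.35616° − -5.35117° = -0.00499°; Δλ = 96.86104° − 96.86629° = -0.00525°.
1° along a meridian = πR/180 = 111317 m.
ΔN = Δφ × 111317 = -555.5 m; ΔE = Δλ × 111317 × cos(-5.35117°) = -0.00525 × 111317 × 0.995642 = -581.9 m.
Distance = √(ΔE² + ΔN²) = √((-581.9)² + (-555.5)²) = 804.4 m.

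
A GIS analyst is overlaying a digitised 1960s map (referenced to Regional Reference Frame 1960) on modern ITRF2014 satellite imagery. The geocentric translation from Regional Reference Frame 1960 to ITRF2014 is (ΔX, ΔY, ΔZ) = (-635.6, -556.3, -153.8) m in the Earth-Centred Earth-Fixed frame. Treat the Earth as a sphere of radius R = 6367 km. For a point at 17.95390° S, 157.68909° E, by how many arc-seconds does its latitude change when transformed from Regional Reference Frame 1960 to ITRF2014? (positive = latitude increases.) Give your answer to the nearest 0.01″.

sin φ = -0.308252, cos φ = 0.951305, sin λ = 0.379632, cos λ = -0.925137.
North component: ΔN = −sin φ cos λ·ΔX − sin φ sin λ·ΔY + cos φ·ΔZ = −(-0.308252)(-0.925137)(-635.6) − (-0.308252)(0.379632)(-556.3) + (0.951305)(-153.8) = -30.15 m.
1° of latitude spans πR/180 = 111125 m, so Δφ = -30.15 / 111125 × 3600 = -0.977″.

Δφ = -0.98″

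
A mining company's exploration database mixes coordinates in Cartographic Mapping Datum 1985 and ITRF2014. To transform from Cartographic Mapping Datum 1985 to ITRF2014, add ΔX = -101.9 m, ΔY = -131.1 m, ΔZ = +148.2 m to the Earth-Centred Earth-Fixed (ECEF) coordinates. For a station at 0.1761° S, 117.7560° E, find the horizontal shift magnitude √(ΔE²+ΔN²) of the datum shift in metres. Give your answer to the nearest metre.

212 m

At φ = -0.1761°, λ = 117.7560°: sin φ = -0.003074, cos φ = 0.999995, sin λ = 0.884939, cos λ = -0.465707.
ΔE = −sin λ·ΔX + cos λ·ΔY = −(0.884939)·(-101.9) + (-0.465707)·(-131.1) = 151.23 m.
ΔN = −sin φ cos λ·ΔX − sin φ sin λ·ΔY + cos φ·ΔZ = −(-0.003074)(-0.465707)(-101.9) − (-0.003074)(0.884939)(-131.1) + (0.999995)(148.2) = 147.99 m.
Horizontal magnitude = √(ΔE² + ΔN²) = √(151.23² + 147.99²) = 211.59 m.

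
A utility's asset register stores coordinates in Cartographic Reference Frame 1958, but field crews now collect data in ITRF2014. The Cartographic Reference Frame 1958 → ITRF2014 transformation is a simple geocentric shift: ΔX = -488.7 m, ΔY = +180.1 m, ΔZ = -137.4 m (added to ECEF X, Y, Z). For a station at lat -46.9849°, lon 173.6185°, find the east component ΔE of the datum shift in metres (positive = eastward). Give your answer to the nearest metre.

At φ = -46.9849°, λ = 173.6185°: sin φ = -0.731174, cos φ = 0.682191, sin λ = 0.111148, cos λ = -0.993804.
ΔE = −sin λ·ΔX + cos λ·ΔY = −(0.111148)·(-488.7) + (-0.993804)·(180.1) = -124.67 m.

ΔE = -125 m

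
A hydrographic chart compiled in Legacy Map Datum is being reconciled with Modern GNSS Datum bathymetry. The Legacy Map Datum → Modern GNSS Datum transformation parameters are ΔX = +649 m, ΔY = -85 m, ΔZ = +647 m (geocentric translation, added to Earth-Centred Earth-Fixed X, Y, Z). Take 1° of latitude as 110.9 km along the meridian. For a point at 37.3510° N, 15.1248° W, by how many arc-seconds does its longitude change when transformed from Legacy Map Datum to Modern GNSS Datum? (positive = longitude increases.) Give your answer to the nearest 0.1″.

sin φ = 0.606696, cos φ = 0.794934, sin λ = -0.260922, cos λ = 0.965360.
East component: ΔE = −sin λ·ΔX + cos λ·ΔY = −(-0.260922)(649) + (0.965360)(-85) = 87.28 m.
1° of latitude spans 110900 m; at latitude φ, 1° of longitude spans that × cos φ = 88158.2 m, so Δλ = 87.28 / 88158.2 × 3600 = 3.564″.

Δλ = 3.6″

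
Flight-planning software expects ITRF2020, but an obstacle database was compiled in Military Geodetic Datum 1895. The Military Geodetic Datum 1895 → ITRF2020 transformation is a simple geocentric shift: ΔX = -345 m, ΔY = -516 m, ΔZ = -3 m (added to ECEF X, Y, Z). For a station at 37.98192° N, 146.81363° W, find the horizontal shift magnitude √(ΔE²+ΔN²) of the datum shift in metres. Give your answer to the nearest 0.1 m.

429.3 m

The local east axis at (φ, λ) is (−sin λ, cos λ, 0), so ΔE = −sin(-146.81363°)·(-345) + cos(-146.81363°)·(-516) = 243.00 m.
The local north axis is (−sin φ cos λ, −sin φ sin λ, cos φ), giving ΔN = -177.687 − 173.817 − 2.365 = -353.87 m.
Horizontal magnitude = √(ΔE² + ΔN²) = √(243.00² + (-353.87)²) = 429.27 m.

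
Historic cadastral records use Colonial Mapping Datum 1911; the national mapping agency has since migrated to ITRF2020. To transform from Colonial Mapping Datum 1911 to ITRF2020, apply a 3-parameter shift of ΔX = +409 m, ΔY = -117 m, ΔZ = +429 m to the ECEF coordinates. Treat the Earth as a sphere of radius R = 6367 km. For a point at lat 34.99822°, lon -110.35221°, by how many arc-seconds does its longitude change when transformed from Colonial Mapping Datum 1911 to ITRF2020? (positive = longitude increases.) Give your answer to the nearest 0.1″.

sin φ = 0.573551, cos φ = 0.819170, sin λ = -0.937572, cos λ = -0.347790.
East component: ΔE = −sin λ·ΔX + cos λ·ΔY = −(-0.937572)(409) + (-0.347790)(-117) = 424.16 m.
1° of latitude spans πR/180 = 111125 m; at latitude φ, 1° of longitude spans that × cos φ = 91030.3 m, so Δλ = 424.16 / 91030.3 × 3600 = 16.774″.

Δλ = 16.8″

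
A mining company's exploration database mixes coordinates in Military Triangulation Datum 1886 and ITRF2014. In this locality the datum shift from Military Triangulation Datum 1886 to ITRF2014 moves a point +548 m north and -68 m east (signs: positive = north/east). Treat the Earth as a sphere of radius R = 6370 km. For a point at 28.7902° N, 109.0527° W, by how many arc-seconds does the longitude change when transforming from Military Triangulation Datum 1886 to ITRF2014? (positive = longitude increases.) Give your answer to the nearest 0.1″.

At latitude 28.7902°, cos φ = 0.876389.
One radian of longitude at latitude φ spans R cos φ, so Δλ = ΔE / (R cos φ) = -68.0 / (6370000 × 0.876389) = -1.2181e-05 rad = -2.512″.

Δλ = -2.5″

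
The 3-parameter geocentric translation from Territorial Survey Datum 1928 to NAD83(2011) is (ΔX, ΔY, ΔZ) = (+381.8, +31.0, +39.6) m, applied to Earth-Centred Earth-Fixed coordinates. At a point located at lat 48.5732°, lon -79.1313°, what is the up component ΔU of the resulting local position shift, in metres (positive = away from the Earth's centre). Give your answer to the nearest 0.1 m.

The local up (radial) axis is (cos φ cos λ, cos φ sin λ, sin φ), giving ΔU = 47.634 − 20.144 + 29.692 = 57.18 m.

ΔU = 57.2 m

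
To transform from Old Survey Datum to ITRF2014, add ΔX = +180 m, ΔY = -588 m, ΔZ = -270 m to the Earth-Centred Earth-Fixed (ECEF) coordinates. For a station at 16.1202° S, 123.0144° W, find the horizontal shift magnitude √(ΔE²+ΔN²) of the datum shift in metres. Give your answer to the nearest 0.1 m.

The local east axis at (φ, λ) is (−sin λ, cos λ, 0), so ΔE = −sin(-123.0144°)·180 + cos(-123.0144°)·(-588) = 471.31 m.
The local north axis is (−sin φ cos λ, −sin φ sin λ, cos φ), giving ΔN = -27.230 + 136.899 − 259.384 = -149.72 m.
Horizontal magnitude = √(ΔE² + ΔN²) = √(471.31² + (-149.72)²) = 494.52 m.

494.5 m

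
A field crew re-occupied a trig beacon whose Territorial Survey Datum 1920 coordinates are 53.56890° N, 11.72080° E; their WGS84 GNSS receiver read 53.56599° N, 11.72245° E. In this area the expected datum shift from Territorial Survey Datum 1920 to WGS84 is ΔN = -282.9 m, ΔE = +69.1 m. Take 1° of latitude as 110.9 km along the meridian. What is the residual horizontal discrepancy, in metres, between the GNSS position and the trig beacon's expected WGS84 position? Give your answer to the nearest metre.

56 m

Observed coordinate differences: Δφ = -0.00291°, Δλ = +0.00165°.
Converting to metres (1° lat = 110900 m, cos φ = 0.593856): observed ΔN = -322.7 m, observed ΔE = 108.7 m.
Subtracting the expected shift leaves a residual of -322.7 − (-282.9) = -39.8 m north and 108.7 − (69.1) = 39.6 m east.
Residual distance = √((-39.8)² + 39.6²) = 56.1 m.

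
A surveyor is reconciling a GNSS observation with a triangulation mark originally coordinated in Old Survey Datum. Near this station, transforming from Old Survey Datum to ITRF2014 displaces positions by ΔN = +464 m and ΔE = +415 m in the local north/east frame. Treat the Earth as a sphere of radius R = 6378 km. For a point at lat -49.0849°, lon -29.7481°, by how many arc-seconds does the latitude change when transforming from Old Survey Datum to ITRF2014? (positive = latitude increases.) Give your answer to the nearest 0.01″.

On a sphere of radius R, 1 rad of latitude = R, so Δφ = ΔN / R = 464.0 / 6378000 = 7.2750e-05 rad = 15.006″.

Δφ = 15.01″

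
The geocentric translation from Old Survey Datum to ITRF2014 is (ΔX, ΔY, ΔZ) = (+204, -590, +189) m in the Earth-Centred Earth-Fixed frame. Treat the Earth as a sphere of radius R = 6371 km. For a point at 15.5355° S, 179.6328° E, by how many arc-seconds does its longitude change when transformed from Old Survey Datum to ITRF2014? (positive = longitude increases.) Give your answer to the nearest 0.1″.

Δλ = 19.8″

sin φ = -0.267835, cos φ = 0.963465, sin λ = 0.006409, cos λ = -0.999979.
East component: ΔE = −sin λ·ΔX + cos λ·ΔY = −(0.006409)(204) + (-0.999979)(-590) = 588.68 m.
1° of latitude spans πR/180 = 111195 m; at latitude φ, 1° of longitude spans that × cos φ = 107132.4 m, so Δλ = 588.68 / 107132.4 × 3600 = 19.782″.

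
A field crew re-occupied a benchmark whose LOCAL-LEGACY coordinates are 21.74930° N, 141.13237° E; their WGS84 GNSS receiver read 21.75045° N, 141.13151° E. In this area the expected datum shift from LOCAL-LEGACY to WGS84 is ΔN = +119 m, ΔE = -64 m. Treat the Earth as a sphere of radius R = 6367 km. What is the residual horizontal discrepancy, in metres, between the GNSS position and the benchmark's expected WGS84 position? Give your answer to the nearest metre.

Observed coordinate differences: Δφ = +0.00115°, Δλ = -0.00086°.
Converting to metres (1° lat = 111125 m, cos φ = 0.928814): observed ΔN = 127.8 m, observed ΔE = -88.8 m.
Subtracting the expected shift leaves a residual of 127.8 − (119) = 8.8 m north and -88.8 − (-64) = -24.8 m east.
Residual distance = √(8.8² + (-24.8)²) = 26.3 m.

26 m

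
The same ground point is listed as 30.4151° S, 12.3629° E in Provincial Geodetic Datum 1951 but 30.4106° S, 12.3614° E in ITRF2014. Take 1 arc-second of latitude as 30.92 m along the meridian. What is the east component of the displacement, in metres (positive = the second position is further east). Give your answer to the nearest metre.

Δφ = -30.4106° − -30.4151° = +0.0045°; Δλ = 12.3614° − 12.3629° = -0.0015°.
1° of latitude = 3600 × 30.92 = 111312 m.
ΔN = Δφ × 111312 = 500.9 m; ΔE = Δλ × 111312 × cos(-30.4151°) = -0.0015 × 111312 × 0.862380 = -144.0 m.

ΔE = -144 m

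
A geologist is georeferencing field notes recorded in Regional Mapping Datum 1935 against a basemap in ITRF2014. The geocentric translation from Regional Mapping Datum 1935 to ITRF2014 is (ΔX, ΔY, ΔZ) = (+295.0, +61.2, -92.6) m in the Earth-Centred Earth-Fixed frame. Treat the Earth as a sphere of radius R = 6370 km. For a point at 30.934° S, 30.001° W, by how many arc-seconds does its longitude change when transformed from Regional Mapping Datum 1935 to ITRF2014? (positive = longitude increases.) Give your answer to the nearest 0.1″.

Δλ = 7.6″

sin φ = -0.514050, cos φ = 0.857760, sin λ = -0.500015, cos λ = 0.866017.
East component: ΔE = −sin λ·ΔX + cos λ·ΔY = −(-0.500015)(295.0) + (0.866017)(61.2) = 200.50 m.
1° of latitude spans πR/180 = 111177 m; at latitude φ, 1° of longitude spans that × cos φ = 95363.6 m, so Δλ = 200.50 / 95363.6 × 3600 = 7.569″.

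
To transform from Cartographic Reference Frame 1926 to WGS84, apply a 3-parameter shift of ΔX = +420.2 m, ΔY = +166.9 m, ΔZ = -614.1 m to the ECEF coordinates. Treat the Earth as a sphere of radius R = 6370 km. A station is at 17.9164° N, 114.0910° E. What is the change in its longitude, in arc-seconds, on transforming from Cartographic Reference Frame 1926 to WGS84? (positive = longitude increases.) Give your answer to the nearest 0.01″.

sin φ = 0.307629, cos φ = 0.951506, sin λ = 0.912898, cos λ = -0.408187.
East component: ΔE = −sin λ·ΔX + cos λ·ΔY = −(0.912898)(420.2) + (-0.408187)(166.9) = -451.73 m.
1° of latitude spans πR/180 = 111177 m; at latitude φ, 1° of longitude spans that × cos φ = 105786.1 m, so Δλ = -451.73 / 105786.1 × 3600 = -15.373″.

Δλ = -15.37″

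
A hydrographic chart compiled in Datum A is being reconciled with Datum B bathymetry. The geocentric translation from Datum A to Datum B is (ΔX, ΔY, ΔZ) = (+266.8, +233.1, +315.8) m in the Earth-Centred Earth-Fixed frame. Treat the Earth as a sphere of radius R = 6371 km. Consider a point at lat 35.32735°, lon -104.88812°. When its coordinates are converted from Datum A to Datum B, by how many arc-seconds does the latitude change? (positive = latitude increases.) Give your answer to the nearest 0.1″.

Δφ = 13.8″

sin φ = 0.578247, cos φ = 0.815862, sin λ = -0.966429, cos λ = -0.256932.
North component: ΔN = −sin φ cos λ·ΔX − sin φ sin λ·ΔY + cos φ·ΔZ = −(0.578247)(-0.256932)(266.8) − (0.578247)(-0.966429)(233.1) + (0.815862)(315.8) = 427.55 m.
1° of latitude spans πR/180 = 111195 m, so Δφ = 427.55 / 111195 × 3600 = 13.842″.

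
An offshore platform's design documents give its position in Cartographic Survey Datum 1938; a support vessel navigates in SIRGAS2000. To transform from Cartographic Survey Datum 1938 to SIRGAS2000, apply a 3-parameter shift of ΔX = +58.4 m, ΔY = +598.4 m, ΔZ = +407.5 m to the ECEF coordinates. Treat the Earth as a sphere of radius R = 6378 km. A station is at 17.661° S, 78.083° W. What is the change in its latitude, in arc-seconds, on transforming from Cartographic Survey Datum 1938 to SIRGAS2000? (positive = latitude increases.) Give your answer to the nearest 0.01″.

sin φ = -0.303385, cos φ = 0.952868, sin λ = -0.978448, cos λ = 0.206495.
North component: ΔN = −sin φ cos λ·ΔX − sin φ sin λ·ΔY + cos φ·ΔZ = −(-0.303385)(0.206495)(58.4) − (-0.303385)(-0.978448)(598.4) + (0.952868)(407.5) = 214.32 m.
1° of latitude spans πR/180 = 111317 m, so Δφ = 214.32 / 111317 × 3600 = 6.931″.

Δφ = 6.93″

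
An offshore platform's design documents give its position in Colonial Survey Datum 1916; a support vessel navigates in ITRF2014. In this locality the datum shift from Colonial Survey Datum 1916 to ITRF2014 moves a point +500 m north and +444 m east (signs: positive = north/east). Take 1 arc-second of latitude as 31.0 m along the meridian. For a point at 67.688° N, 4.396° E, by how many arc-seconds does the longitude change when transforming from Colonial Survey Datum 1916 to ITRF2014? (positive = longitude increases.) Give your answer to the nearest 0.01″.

At latitude 67.688°, cos φ = 0.379650.
1″ of longitude at this latitude = 31.00 × cos φ = 11.7691 m, so Δλ = 444.0 / 11.7691 = 37.726″.

Δλ = 37.73″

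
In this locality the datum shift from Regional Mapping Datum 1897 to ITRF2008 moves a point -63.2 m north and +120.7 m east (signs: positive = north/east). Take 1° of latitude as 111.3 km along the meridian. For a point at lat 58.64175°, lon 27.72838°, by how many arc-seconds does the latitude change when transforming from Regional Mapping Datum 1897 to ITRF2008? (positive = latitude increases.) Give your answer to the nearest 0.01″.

1° of latitude = 111.3 km, so Δφ = -63.2 / 111300 = -0.0005678° = -2.044″.

Δφ = -2.04″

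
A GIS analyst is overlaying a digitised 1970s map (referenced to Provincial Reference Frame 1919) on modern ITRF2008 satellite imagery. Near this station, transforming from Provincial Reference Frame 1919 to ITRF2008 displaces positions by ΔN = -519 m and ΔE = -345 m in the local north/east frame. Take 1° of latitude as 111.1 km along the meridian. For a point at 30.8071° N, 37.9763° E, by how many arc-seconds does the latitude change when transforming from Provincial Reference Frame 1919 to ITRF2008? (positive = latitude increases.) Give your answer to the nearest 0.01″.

1° of latitude = 111.1 km, so Δφ = -519.0 / 111100 = -0.0046715° = -16.817″.

Δφ = -16.82″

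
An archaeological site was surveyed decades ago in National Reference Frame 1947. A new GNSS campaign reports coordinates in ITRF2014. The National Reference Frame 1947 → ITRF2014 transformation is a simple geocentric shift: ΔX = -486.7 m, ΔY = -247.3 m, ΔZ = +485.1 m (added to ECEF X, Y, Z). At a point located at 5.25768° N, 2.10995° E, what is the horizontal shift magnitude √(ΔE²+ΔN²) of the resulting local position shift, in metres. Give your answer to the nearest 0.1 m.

The local east axis at (φ, λ) is (−sin λ, cos λ, 0), so ΔE = −sin(2.10995°)·(-486.7) + cos(2.10995°)·(-247.3) = -229.21 m.
The local north axis is (−sin φ cos λ, −sin φ sin λ, cos φ), giving ΔN = 44.569 + 0.834 + 483.059 = 528.46 m.
Horizontal magnitude = √(ΔE² + ΔN²) = √((-229.21)² + 528.46²) = 576.03 m.

576.0 m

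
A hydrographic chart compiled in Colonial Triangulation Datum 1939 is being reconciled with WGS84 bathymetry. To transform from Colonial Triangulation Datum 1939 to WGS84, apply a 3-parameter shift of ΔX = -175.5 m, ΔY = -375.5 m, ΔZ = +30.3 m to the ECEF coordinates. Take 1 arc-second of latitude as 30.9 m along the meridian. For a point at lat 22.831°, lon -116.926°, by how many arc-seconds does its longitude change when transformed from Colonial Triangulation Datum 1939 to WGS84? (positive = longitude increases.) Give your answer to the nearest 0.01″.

Δλ = 0.48″

sin φ = 0.388014, cos φ = 0.921653, sin λ = -0.891592, cos λ = -0.452839.
East component: ΔE = −sin λ·ΔX + cos λ·ΔY = −(-0.891592)(-175.5) + (-0.452839)(-375.5) = 13.57 m.
1° of latitude spans 3600 × 30.90 = 111240 m; at latitude φ, 1° of longitude spans that × cos φ = 102524.7 m, so Δλ = 13.57 / 102524.7 × 3600 = 0.476″.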